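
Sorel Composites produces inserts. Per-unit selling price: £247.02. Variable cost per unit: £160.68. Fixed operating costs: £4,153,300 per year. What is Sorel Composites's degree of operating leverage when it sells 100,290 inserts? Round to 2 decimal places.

1.92

At 100,290 units, contribution = 100,290 × £86.34 = £8,659,038.60.
EBIT = £8,659,038.60 − £4,153,300 = £4,505,738.60.
Degree of operating leverage = £8,659,038.60 / £4,505,738.60 = 1.9218.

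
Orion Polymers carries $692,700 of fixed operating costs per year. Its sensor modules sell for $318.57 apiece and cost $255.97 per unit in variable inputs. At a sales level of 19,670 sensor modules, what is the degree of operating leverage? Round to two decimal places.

Total contribution margin = 19,670 × $62.60 = $1,231,342.00.
Operating income = contribution − fixed costs = $1,231,342.00 − $692,700 = $538,642.00.
So DOL = total CM / EBIT = $1,231,342.00 / $538,642.00 = 2.2860.

2.29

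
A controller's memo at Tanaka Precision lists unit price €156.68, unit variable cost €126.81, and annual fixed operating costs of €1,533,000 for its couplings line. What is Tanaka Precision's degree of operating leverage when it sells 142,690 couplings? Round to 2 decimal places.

Contribution at this volume is 142,690 × €29.87 = €4,262,150.30.
Operating income = contribution − fixed costs = €4,262,150.30 − €1,533,000 = €2,729,150.30.
So DOL = total CM / EBIT = €4,262,150.30 / €2,729,150.30 = 1.5617.

1.56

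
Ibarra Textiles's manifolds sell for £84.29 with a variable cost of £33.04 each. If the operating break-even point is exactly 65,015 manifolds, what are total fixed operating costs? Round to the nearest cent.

Unit CM = price − variable cost = £84.29 − £33.04 = £51.25.
Fixed costs = break-even units × CM = 65,015 × £51.25 = £3,332,018.75.

£3,332,018.75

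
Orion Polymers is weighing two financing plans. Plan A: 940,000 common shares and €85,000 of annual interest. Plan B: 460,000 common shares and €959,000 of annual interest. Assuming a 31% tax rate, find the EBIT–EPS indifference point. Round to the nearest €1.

At indifference, (EBIT − 85,000)(1 − t)/940,000 = (EBIT − 959,000)(1 − t)/460,000.
The (1 − t) factor cancels: (EBIT − 85,000) × 460,000 = (EBIT − 959,000) × 940,000.
EBIT × (940,000 − 460,000) = 959,000 × 940,000 − 85,000 × 460,000 = 862,360,000,000, so EBIT = 862,360,000,000 ÷ 480,000 = 1,796,583.33.

€1,796,583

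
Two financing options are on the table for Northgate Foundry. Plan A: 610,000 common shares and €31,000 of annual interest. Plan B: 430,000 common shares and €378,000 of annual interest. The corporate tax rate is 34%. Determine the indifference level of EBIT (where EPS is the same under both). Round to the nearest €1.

€1,206,944

Set EPS_A = EPS_B: (EBIT − €31,000)(1 − 0.34) ÷ 610,000 = (EBIT − €378,000)(1 − 0.34) ÷ 430,000.
Cancelling (1 − t) and cross-multiplying: 430,000·(EBIT − 31,000) = 610,000·(EBIT − 378,000).
Solving, EBIT = (378,000·610,000 − 31,000·430,000) / (610,000 − 430,000) = 217,250,000,000 / 180,000 = 1,206,944.44.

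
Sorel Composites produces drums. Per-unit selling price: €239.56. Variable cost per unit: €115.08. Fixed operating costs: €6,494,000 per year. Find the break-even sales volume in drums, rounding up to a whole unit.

52,170 drums

Each unit contributes €239.56 − €115.08 = €124.48.
Break-even volume = fixed costs ÷ CM per unit = €6,494,000 ÷ €124.48 = 52,169.02, so 52,170 drums.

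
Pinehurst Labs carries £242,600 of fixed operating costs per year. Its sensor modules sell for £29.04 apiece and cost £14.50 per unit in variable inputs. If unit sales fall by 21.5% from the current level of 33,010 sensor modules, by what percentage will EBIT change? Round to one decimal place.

-43.5%

At 33,010 units, contribution = 33,010 × £14.54 = £479,965.40.
Operating income = contribution − fixed costs = £479,965.40 − £242,600 = £237,365.40.
DOL = contribution ÷ EBIT = £479,965.40 ÷ £237,365.40 = 2.0221.
%ΔEBIT = DOL × %ΔSales = 2.0221 × -21.5% = -43.5%.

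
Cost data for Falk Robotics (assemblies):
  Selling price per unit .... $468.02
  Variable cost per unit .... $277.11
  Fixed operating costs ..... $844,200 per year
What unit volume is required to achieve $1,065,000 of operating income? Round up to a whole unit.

Each unit contributes $468.02 − $277.11 = $190.91.
Need Q such that Q × $190.91 − $844,200 = $1,065,000, i.e. Q = $1,909,200 / $190.91 = 10,000.52 → 10,001.

10,001 assemblies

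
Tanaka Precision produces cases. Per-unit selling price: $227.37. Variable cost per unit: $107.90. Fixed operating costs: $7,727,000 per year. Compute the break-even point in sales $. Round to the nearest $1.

Contribution margin per unit = $227.37 − $107.90 = $119.47, a CM ratio of $119.47 ÷ $227.37 = 0.5254.
Break-even sales = FC ÷ CM ratio = $7,727,000 × $227.37 / $119.47 = $14,705,683.

$14,705,683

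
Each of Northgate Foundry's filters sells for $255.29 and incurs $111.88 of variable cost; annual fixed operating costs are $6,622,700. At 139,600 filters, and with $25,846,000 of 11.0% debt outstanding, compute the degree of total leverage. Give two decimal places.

1.90

Total contribution margin = 139,600 × $143.41 = $20,020,036.00.
Operating income = contribution − fixed costs = $20,020,036.00 − $6,622,700 = $13,397,336.00. Interest = $2,843,060.00, so EBIT − I = $10,554,276.00.
Degree of total leverage = total CM / (EBIT − interest) = $20,020,036.00 / $10,554,276.00 = 1.8969.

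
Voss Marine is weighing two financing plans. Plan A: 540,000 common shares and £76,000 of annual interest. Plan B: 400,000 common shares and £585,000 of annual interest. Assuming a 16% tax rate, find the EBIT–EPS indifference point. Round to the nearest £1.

£2,039,286

Set EPS_A = EPS_B: (EBIT − £76,000)(1 − 0.16) ÷ 540,000 = (EBIT − £585,000)(1 − 0.16) ÷ 400,000.
Cancelling (1 − t) and cross-multiplying: 400,000·(EBIT − 76,000) = 540,000·(EBIT − 585,000).
Solving, EBIT = (585,000·540,000 − 76,000·400,000) / (540,000 − 400,000) = 285,500,000,000 / 140,000 = 2,039,285.71.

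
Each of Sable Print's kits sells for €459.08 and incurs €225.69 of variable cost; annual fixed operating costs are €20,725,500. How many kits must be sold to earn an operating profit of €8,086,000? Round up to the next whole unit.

123,448 kits

Each unit contributes €459.08 − €225.69 = €233.39.
Need Q such that Q × €233.39 − €20,725,500 = €8,086,000, i.e. Q = €28,811,500 / €233.39 = 123,447.88 → 123,448.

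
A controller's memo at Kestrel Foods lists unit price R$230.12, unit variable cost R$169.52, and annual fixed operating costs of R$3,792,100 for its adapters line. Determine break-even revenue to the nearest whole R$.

Contribution margin per unit = R$230.12 − R$169.52 = R$60.60, a CM ratio of R$60.60 ÷ R$230.12 = 0.2633.
Break-even sales = FC ÷ CM ratio = R$3,792,100 × R$230.12 / R$60.60 = R$14,399,968.

R$14,399,968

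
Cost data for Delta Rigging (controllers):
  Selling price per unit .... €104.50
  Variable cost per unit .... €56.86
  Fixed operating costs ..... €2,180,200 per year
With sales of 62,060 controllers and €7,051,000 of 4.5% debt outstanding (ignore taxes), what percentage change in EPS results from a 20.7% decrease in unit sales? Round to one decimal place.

At 62,060 units, contribution = 62,060 × €47.64 = €2,956,538.40.
EBIT = €2,956,538.40 − €2,180,200 = €776,338.40.
Interest = €317,295.00, so EBIT − I = €459,043.40.
Degree of combined leverage = contribution ÷ (EBIT − I) = €2,956,538.40 ÷ €459,043.40 = 6.4407.
%ΔEPS = DCL × %ΔSales = 6.4407 × -20.7% = -133.3%.

-133.3%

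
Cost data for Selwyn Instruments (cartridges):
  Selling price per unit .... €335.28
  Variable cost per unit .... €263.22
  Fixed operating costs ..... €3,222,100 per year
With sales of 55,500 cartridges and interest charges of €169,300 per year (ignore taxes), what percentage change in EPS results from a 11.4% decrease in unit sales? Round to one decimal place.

-75.0%

Total contribution margin = 55,500 × €72.06 = €3,999,330.00.
Operating income = contribution − fixed costs = €3,999,330.00 − €3,222,100 = €777,230.00.
After interest of €169,300.00, pre-tax earnings = €607,930.00.
DCL = total CM / (EBIT − I) = €3,999,330.00 / €607,930.00 = 6.5786.
%ΔEPS = DCL × %ΔSales = 6.5786 × -11.4% = -75.0%.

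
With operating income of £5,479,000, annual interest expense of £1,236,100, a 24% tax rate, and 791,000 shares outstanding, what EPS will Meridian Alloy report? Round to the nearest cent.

£4.08

Pre-tax income = £5,479,000 − £1,236,100.00 = £4,242,900.00.
After tax at 24%: net income = £4,242,900.00 × 0.76 = £3,224,604.00.
Per share: £3,224,604.00 / 791,000 shares = £4.08.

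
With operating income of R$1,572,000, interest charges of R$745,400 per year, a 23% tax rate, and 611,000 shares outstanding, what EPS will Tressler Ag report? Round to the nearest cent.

Pre-tax income = R$1,572,000 − R$745,400.00 = R$826,600.00.
After tax at 23%: net income = R$826,600.00 × 0.77 = R$636,482.00.
Per share: R$636,482.00 / 611,000 shares = R$1.04.

R$1.04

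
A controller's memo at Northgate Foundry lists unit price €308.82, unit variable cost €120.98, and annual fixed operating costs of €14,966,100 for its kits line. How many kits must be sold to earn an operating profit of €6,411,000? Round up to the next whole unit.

113,805 kits

Unit CM = price − variable cost = €308.82 − €120.98 = €187.84.
Need Q such that Q × €187.84 − €14,966,100 = €6,411,000, i.e. Q = €21,377,100 / €187.84 = 113,804.83 → 113,805.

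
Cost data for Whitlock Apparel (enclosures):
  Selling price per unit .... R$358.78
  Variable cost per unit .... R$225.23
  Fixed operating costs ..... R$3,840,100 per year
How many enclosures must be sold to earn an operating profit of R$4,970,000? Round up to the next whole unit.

Contribution margin per unit = R$358.78 − R$225.23 = R$133.55.
Units = (FC + target) / CM = (R$3,840,100 + R$4,970,000) / R$133.55 = 65,968.55, so 65,969 enclosures.

65,969 enclosures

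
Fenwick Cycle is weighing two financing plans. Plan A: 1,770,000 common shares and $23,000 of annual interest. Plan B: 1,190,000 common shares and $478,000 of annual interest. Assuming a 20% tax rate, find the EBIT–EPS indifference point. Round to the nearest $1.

Set EPS_A = EPS_B: (EBIT − $23,000)(1 − 0.20) ÷ 1,770,000 = (EBIT − $478,000)(1 − 0.20) ÷ 1,190,000.
The (1 − t) factor cancels: (EBIT − 23,000) × 1,190,000 = (EBIT − 478,000) × 1,770,000.
EBIT × (1,770,000 − 1,190,000) = 478,000 × 1,770,000 − 23,000 × 1,190,000 = 818,690,000,000, so EBIT = 818,690,000,000 ÷ 580,000 = 1,411,534.48.

$1,411,534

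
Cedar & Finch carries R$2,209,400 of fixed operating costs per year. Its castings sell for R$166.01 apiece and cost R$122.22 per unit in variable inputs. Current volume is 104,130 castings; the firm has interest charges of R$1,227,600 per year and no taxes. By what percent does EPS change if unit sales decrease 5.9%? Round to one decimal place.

-24.0%

At 104,130 units, contribution = 104,130 × R$43.79 = R$4,559,852.70.
Operating income = contribution − fixed costs = R$4,559,852.70 − R$2,209,400 = R$2,350,452.70.
After interest of R$1,227,600.00, pre-tax earnings = R$1,122,852.70.
Degree of combined leverage = contribution ÷ (EBIT − I) = R$4,559,852.70 ÷ R$1,122,852.70 = 4.0610.
EPS therefore changes by 4.0610 × (-5.9%) = -24.0%.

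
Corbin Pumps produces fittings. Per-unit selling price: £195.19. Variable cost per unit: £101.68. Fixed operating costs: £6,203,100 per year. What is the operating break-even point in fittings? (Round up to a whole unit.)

Unit CM = price − variable cost = £195.19 − £101.68 = £93.51.
Break-even Q = £6,203,100 / £93.51 = 66,336.22 → 66,337 fittings.

66,337 fittings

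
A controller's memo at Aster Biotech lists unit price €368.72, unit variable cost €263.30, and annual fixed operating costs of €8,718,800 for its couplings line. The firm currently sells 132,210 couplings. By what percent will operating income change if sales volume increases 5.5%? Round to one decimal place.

At 132,210 units, contribution = 132,210 × €105.42 = €13,937,578.20.
Subtracting fixed costs: EBIT = €13,937,578.20 − €8,718,800 = €5,218,778.20.
So DOL = total CM / EBIT = €13,937,578.20 / €5,218,778.20 = 2.6707.
%ΔEBIT = DOL × %ΔSales = 2.6707 × +5.5% = +14.7%.

+14.7%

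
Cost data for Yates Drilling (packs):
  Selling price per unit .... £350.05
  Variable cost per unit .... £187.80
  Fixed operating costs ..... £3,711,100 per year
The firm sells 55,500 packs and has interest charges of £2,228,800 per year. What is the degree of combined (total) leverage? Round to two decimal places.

2.94

Total contribution margin = 55,500 × £162.25 = £9,004,875.00.
Subtracting fixed costs: EBIT = £9,004,875.00 − £3,711,100 = £5,293,775.00. Interest = £2,228,800.00, so EBIT − I = £3,064,975.00.
Degree of total leverage = total CM / (EBIT − interest) = £9,004,875.00 / £3,064,975.00 = 2.9380.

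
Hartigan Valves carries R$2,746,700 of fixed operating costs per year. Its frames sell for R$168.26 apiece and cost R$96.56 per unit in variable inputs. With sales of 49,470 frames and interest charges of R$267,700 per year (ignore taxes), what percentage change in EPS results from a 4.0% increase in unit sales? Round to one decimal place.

Contribution at this volume is 49,470 × R$71.70 = R$3,546,999.00.
Subtracting fixed costs: EBIT = R$3,546,999.00 − R$2,746,700 = R$800,299.00.
After interest of R$267,700.00, pre-tax earnings = R$532,599.00.
DCL = total CM / (EBIT − I) = R$3,546,999.00 / R$532,599.00 = 6.6598.
%ΔEPS = DCL × %ΔSales = 6.6598 × +4.0% = +26.6%.

+26.6%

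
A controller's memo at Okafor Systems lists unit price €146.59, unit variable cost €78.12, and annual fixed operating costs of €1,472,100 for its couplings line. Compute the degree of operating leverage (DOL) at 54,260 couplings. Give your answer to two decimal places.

1.66

At 54,260 units, contribution = 54,260 × €68.47 = €3,715,182.20.
Subtracting fixed costs: EBIT = €3,715,182.20 − €1,472,100 = €2,243,082.20.
So DOL = total CM / EBIT = €3,715,182.20 / €2,243,082.20 = 1.6563.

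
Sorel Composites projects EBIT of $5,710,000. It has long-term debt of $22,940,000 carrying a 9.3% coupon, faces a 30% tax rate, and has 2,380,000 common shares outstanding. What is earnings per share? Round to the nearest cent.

Interest = $2,133,420.00, so EBT = $5,710,000 − $2,133,420.00 = $3,576,580.00.
After tax at 30%: net income = $3,576,580.00 × 0.70 = $2,503,606.00.
EPS = $2,503,606.00 ÷ 2,380,000 = $1.05.

$1.05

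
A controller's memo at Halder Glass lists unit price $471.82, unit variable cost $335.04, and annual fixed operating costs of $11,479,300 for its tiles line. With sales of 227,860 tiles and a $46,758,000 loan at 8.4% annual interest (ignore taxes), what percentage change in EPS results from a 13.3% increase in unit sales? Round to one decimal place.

+26.3%

Contribution at this volume is 227,860 × $136.78 = $31,166,690.80.
Operating income = contribution − fixed costs = $31,166,690.80 − $11,479,300 = $19,687,390.80.
Interest = $3,927,672.00, so EBIT − I = $15,759,718.80.
DCL = total CM / (EBIT − I) = $31,166,690.80 / $15,759,718.80 = 1.9776.
%ΔEPS = DCL × %ΔSales = 1.9776 × +13.3% = +26.3%.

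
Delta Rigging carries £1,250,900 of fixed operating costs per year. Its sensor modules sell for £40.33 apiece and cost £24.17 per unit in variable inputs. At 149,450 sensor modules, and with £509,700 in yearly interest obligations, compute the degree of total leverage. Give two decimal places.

3.69

Total contribution margin = 149,450 × £16.16 = £2,415,112.00.
EBIT = £2,415,112.00 − £1,250,900 = £1,164,212.00. Interest = £509,700.00.
DOL = £2,415,112.00 ÷ £1,164,212.00 = 2.0745; DFL = £1,164,212.00 ÷ £654,512.00 = 1.7787.
Combined leverage = 2.0745 × 1.7787 = 3.6899.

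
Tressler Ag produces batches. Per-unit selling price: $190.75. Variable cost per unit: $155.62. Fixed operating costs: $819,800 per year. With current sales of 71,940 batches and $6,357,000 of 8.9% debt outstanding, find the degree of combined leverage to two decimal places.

At 71,940 units, contribution = 71,940 × $35.13 = $2,527,252.20.
Subtracting fixed costs: EBIT = $2,527,252.20 − $819,800 = $1,707,452.20. Interest = $565,773.00, so EBIT − I = $1,141,679.20.
Degree of total leverage = total CM / (EBIT − interest) = $2,527,252.20 / $1,141,679.20 = 2.2136.

2.21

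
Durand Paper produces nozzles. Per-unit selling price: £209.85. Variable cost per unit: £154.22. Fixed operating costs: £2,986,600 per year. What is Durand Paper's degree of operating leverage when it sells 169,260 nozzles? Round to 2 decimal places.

Contribution at this volume is 169,260 × £55.63 = £9,415,933.80.
Operating income = contribution − fixed costs = £9,415,933.80 − £2,986,600 = £6,429,333.80.
DOL = contribution ÷ EBIT = £9,415,933.80 ÷ £6,429,333.80 = 1.4645.

1.46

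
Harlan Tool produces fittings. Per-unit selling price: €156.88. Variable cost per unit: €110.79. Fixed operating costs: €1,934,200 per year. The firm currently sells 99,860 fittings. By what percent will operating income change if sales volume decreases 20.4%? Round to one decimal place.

-35.2%

Contribution at this volume is 99,860 × €46.09 = €4,602,547.40.
Subtracting fixed costs: EBIT = €4,602,547.40 − €1,934,200 = €2,668,347.40.
Degree of operating leverage = €4,602,547.40 / €2,668,347.40 = 1.7249.
Operating income changes by 1.7249 × -20.4% = -35.2%.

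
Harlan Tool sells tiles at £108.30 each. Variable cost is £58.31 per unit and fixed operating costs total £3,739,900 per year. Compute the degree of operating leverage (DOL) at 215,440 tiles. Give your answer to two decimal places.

Contribution at this volume is 215,440 × £49.99 = £10,769,845.60.
Operating income = contribution − fixed costs = £10,769,845.60 − £3,739,900 = £7,029,945.60.
Degree of operating leverage = £10,769,845.60 / £7,029,945.60 = 1.5320.

1.53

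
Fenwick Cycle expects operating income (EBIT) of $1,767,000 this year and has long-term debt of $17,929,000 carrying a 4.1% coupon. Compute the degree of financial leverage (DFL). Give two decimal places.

1.71

Annual interest charges come to $735,089.00.
DFL = EBIT ÷ (EBIT − I) = $1,767,000 ÷ ($1,767,000 − $735,089.00) = $1,767,000 ÷ $1,031,911.00 = 1.7124.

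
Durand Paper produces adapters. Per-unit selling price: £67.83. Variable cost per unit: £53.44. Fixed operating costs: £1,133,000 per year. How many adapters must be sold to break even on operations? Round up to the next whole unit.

78,736 adapters

Unit CM = price − variable cost = £67.83 − £53.44 = £14.39.
Break-even volume = fixed costs ÷ CM per unit = £1,133,000 ÷ £14.39 = 78,735.23, so 78,736 adapters.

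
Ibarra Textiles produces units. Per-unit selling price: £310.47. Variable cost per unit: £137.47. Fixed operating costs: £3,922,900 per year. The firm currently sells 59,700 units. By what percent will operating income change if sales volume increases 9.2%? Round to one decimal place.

At 59,700 units, contribution = 59,700 × £173.00 = £10,328,100.00.
Subtracting fixed costs: EBIT = £10,328,100.00 − £3,922,900 = £6,405,200.00.
DOL = contribution ÷ EBIT = £10,328,100.00 ÷ £6,405,200.00 = 1.6125.
Operating income changes by 1.6125 × +9.2% = +14.8%.

+14.8%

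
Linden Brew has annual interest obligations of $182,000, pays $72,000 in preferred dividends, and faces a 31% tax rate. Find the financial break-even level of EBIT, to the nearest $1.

$286,348

Preferred dividends are paid after tax, so their pre-tax equivalent is $72,000 ÷ (1 − 0.31) = $104,347.83.
EPS = 0 when EBIT covers interest plus the pre-tax preferred burden: $182,000 + $104,347.83 = $286,347.83.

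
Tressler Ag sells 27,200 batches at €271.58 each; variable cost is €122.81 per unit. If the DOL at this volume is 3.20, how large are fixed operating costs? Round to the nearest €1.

€2,781,999

Contribution at this volume is 27,200 × €148.77 = €4,046,544.00.
Since DOL = CM ÷ EBIT, EBIT = €4,046,544.00 ÷ 3.20 = €1,264,545.00.
And FC = contribution − EBIT = €4,046,544.00 − €1,264,545.00 = €2,781,999.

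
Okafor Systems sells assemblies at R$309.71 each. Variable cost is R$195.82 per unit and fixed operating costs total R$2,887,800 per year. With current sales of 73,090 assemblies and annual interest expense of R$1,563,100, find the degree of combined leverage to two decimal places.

2.15

Contribution at this volume is 73,090 × R$113.89 = R$8,324,220.10.
Subtracting fixed costs: EBIT = R$8,324,220.10 − R$2,887,800 = R$5,436,420.10. Interest = R$1,563,100.00, so EBIT − I = R$3,873,320.10.
Degree of total leverage = total CM / (EBIT − interest) = R$8,324,220.10 / R$3,873,320.10 = 2.1491.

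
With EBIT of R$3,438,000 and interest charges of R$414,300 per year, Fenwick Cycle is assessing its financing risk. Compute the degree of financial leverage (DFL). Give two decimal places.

Interest = R$414,300.00.
DFL = EBIT ÷ (EBIT − I) = R$3,438,000 ÷ (R$3,438,000 − R$414,300.00) = R$3,438,000 ÷ R$3,023,700.00 = 1.1370.

1.14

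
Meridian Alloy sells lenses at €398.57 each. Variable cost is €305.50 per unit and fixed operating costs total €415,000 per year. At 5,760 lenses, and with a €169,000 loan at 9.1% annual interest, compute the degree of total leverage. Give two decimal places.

5.07

Total contribution margin = 5,760 × €93.07 = €536,083.20.
Subtracting fixed costs: EBIT = €536,083.20 − €415,000 = €121,083.20. Interest = €15,379.00.
DOL = €536,083.20 ÷ €121,083.20 = 4.4274; DFL = €121,083.20 ÷ €105,704.20 = 1.1455.
DCL = DOL × DFL = 4.4274 × 1.1455 = 5.0716.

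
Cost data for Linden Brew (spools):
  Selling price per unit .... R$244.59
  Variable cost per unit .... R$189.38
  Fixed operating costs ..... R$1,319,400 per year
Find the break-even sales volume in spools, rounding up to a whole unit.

Each unit contributes R$244.59 − R$189.38 = R$55.21.
Break-even Q = R$1,319,400 / R$55.21 = 23,897.84 → 23,898 spools.

23,898 spools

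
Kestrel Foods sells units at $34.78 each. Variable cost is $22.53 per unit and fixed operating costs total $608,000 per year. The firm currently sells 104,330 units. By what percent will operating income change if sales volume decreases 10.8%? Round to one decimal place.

-20.6%

Total contribution margin = 104,330 × $12.25 = $1,278,042.50.
Operating income = contribution − fixed costs = $1,278,042.50 − $608,000 = $670,042.50.
So DOL = total CM / EBIT = $1,278,042.50 / $670,042.50 = 1.9074.
So EBIT moves 1.9074 × (-10.8%) = -20.6%.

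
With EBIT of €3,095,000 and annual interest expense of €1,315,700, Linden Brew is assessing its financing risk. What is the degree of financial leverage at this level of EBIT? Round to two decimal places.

1.74

Interest = €1,315,700.00.
DFL = EBIT ÷ (EBIT − I) = €3,095,000 ÷ (€3,095,000 − €1,315,700.00) = €3,095,000 ÷ €1,779,300.00 = 1.7394.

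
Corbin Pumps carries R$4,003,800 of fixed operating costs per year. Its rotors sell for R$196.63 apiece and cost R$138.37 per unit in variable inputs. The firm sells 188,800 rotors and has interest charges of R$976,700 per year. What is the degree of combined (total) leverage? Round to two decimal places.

Total contribution margin = 188,800 × R$58.26 = R$10,999,488.00.
EBIT = R$10,999,488.00 − R$4,003,800 = R$6,995,688.00. Interest = R$976,700.00.
DOL = R$10,999,488.00 ÷ R$6,995,688.00 = 1.5723; DFL = R$6,995,688.00 ÷ R$6,018,988.00 = 1.1623.
DCL = DOL × DFL = 1.5723 × 1.1623 = 1.8275.

1.83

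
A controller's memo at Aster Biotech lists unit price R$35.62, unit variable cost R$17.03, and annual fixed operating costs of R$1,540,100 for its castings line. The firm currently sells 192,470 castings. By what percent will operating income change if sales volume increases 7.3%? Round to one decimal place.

Total contribution margin = 192,470 × R$18.59 = R$3,578,017.30.
Subtracting fixed costs: EBIT = R$3,578,017.30 − R$1,540,100 = R$2,037,917.30.
DOL = contribution ÷ EBIT = R$3,578,017.30 ÷ R$2,037,917.30 = 1.7557.
So EBIT moves 1.7557 × (+7.3%) = +12.8%.

+12.8%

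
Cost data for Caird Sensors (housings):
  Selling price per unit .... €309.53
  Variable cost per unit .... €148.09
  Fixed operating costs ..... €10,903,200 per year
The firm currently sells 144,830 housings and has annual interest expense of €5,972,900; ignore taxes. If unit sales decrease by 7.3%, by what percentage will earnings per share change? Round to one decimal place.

At 144,830 units, contribution = 144,830 × €161.44 = €23,381,355.20.
Operating income = contribution − fixed costs = €23,381,355.20 − €10,903,200 = €12,478,155.20.
Interest = €5,972,900.00, so EBIT − I = €6,505,255.20.
DCL = total CM / (EBIT − I) = €23,381,355.20 / €6,505,255.20 = 3.5942.
EPS therefore changes by 3.5942 × (-7.3%) = -26.2%.

-26.2%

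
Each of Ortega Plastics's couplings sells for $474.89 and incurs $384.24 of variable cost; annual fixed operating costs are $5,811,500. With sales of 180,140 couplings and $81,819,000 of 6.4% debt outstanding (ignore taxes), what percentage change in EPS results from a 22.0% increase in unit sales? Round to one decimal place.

+68.0%

At 180,140 units, contribution = 180,140 × $90.65 = $16,329,691.00.
Operating income = contribution − fixed costs = $16,329,691.00 − $5,811,500 = $10,518,191.00.
Interest = $5,236,416.00, so EBIT − I = $5,281,775.00.
Degree of combined leverage = contribution ÷ (EBIT − I) = $16,329,691.00 ÷ $5,281,775.00 = 3.0917.
EPS therefore changes by 3.0917 × (+22.0%) = +68.0%.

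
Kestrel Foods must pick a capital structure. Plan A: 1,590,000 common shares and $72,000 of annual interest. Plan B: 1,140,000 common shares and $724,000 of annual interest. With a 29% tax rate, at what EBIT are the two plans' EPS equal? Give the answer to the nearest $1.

$2,375,733

Set EPS_A = EPS_B: (EBIT − $72,000)(1 − 0.29) ÷ 1,590,000 = (EBIT − $724,000)(1 − 0.29) ÷ 1,140,000.
The (1 − t) factor cancels: (EBIT − 72,000) × 1,140,000 = (EBIT − 724,000) × 1,590,000.
EBIT × (1,590,000 − 1,140,000) = 724,000 × 1,590,000 − 72,000 × 1,140,000 = 1,069,080,000,000, so EBIT = 1,069,080,000,000 ÷ 450,000 = 2,375,733.33.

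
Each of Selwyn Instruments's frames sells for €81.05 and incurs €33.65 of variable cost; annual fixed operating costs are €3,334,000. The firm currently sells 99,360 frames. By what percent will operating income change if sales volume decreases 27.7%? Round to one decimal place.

-94.8%

At 99,360 units, contribution = 99,360 × €47.40 = €4,709,664.00.
Subtracting fixed costs: EBIT = €4,709,664.00 − €3,334,000 = €1,375,664.00.
So DOL = total CM / EBIT = €4,709,664.00 / €1,375,664.00 = 3.4236.
Operating income changes by 3.4236 × -27.7% = -94.8%.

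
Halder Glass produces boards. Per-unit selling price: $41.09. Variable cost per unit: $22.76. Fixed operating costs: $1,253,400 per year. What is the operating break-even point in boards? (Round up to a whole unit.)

Unit CM = price − variable cost = $41.09 − $22.76 = $18.33.
Break-even volume = fixed costs ÷ CM per unit = $1,253,400 ÷ $18.33 = 68,379.71, so 68,380 boards.

68,380 boards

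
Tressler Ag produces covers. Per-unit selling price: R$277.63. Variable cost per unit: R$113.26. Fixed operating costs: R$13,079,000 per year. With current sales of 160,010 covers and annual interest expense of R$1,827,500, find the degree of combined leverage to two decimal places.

2.31

Total contribution margin = 160,010 × R$164.37 = R$26,300,843.70.
Operating income = contribution − fixed costs = R$26,300,843.70 − R$13,079,000 = R$13,221,843.70. Interest = R$1,827,500.00.
DOL = R$26,300,843.70 ÷ R$13,221,843.70 = 1.9892; DFL = R$13,221,843.70 ÷ R$11,394,343.70 = 1.1604.
Combined leverage = 1.9892 × 1.1604 = 2.3083.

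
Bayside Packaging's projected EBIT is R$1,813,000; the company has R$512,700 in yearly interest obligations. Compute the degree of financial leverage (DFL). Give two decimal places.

1.39

Interest = R$512,700.00.
Degree of financial leverage = EBIT / (EBIT − interest) = R$1,813,000 / R$1,300,300.00 = 1.3943.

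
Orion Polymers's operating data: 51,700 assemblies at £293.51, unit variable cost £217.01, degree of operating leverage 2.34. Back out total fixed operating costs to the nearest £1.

Contribution at this volume is 51,700 × £76.50 = £3,955,050.00.
Since DOL = CM ÷ EBIT, EBIT = £3,955,050.00 ÷ 2.34 = £1,690,192.31.
And FC = contribution − EBIT = £3,955,050.00 − £1,690,192.31 = £2,264,858.

£2,264,858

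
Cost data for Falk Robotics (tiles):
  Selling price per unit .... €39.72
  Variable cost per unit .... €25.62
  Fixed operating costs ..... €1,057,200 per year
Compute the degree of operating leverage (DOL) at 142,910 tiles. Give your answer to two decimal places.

At 142,910 units, contribution = 142,910 × €14.10 = €2,015,031.00.
Operating income = contribution − fixed costs = €2,015,031.00 − €1,057,200 = €957,831.00.
Degree of operating leverage = €2,015,031.00 / €957,831.00 = 2.1037.

2.10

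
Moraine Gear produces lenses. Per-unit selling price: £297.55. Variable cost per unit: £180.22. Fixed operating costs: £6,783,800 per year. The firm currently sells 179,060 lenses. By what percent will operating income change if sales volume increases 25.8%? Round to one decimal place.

+38.1%

Total contribution margin = 179,060 × £117.33 = £21,009,109.80.
Operating income = contribution − fixed costs = £21,009,109.80 − £6,783,800 = £14,225,309.80.
So DOL = total CM / EBIT = £21,009,109.80 / £14,225,309.80 = 1.4769.
Operating income changes by 1.4769 × +25.8% = +38.1%.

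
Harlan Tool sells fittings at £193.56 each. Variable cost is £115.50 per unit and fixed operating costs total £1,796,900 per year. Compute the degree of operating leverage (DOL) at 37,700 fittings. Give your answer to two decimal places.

Total contribution margin = 37,700 × £78.06 = £2,942,862.00.
EBIT = £2,942,862.00 − £1,796,900 = £1,145,962.00.
Degree of operating leverage = £2,942,862.00 / £1,145,962.00 = 2.5680.

2.57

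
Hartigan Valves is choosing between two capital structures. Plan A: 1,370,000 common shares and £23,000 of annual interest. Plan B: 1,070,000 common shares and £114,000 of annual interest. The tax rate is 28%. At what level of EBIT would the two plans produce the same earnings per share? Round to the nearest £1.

£438,567

At indifference, (EBIT − 23,000)(1 − t)/1,370,000 = (EBIT − 114,000)(1 − t)/1,070,000.
The (1 − t) factor cancels: (EBIT − 23,000) × 1,070,000 = (EBIT − 114,000) × 1,370,000.
EBIT × (1,370,000 − 1,070,000) = 114,000 × 1,370,000 − 23,000 × 1,070,000 = 131,570,000,000, so EBIT = 131,570,000,000 ÷ 300,000 = 438,566.67.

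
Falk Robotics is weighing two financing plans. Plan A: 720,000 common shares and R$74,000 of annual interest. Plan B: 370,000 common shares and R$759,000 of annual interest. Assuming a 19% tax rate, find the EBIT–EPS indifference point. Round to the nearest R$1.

R$1,483,143

Set EPS_A = EPS_B: (EBIT − R$74,000)(1 − 0.19) ÷ 720,000 = (EBIT − R$759,000)(1 − 0.19) ÷ 370,000.
The (1 − t) factor cancels: (EBIT − 74,000) × 370,000 = (EBIT − 759,000) × 720,000.
EBIT × (720,000 − 370,000) = 759,000 × 720,000 − 74,000 × 370,000 = 519,100,000,000, so EBIT = 519,100,000,000 ÷ 350,000 = 1,483,142.86.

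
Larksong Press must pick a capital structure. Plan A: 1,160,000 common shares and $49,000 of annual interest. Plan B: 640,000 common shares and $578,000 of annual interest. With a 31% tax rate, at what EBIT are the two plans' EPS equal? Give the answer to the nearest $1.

$1,229,077

Set EPS_A = EPS_B: (EBIT − $49,000)(1 − 0.31) ÷ 1,160,000 = (EBIT − $578,000)(1 − 0.31) ÷ 640,000.
The (1 − t) factor cancels: (EBIT − 49,000) × 640,000 = (EBIT − 578,000) × 1,160,000.
Solving, EBIT = (578,000·1,160,000 − 49,000·640,000) / (1,160,000 − 640,000) = 639,120,000,000 / 520,000 = 1,229,076.92.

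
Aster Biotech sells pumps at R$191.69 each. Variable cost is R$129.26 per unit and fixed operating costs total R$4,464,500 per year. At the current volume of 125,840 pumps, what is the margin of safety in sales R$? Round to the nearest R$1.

Unit CM = price − variable cost = R$191.69 − R$129.26 = R$62.43. Break-even units = R$4,464,500 ÷ R$62.43 = 71,512.09; break-even revenue = 71,512.09 × R$191.69 = R$13,708,153.21.
Actual sales revenue = 125,840 × R$191.69 = R$24,122,269.60.
Margin of safety = R$24,122,269.60 − R$13,708,153.21 = R$10,414,116.

R$10,414,116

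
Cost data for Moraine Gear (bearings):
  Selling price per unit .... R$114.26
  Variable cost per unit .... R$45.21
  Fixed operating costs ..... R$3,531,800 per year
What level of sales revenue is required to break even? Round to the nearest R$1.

R$5,844,221

CM per unit = R$114.26 − R$45.21 = R$69.05; CM ratio = R$69.05 / R$114.26 = 0.6043.
Break-even sales = FC ÷ CM ratio = R$3,531,800 × R$114.26 / R$69.05 = R$5,844,221.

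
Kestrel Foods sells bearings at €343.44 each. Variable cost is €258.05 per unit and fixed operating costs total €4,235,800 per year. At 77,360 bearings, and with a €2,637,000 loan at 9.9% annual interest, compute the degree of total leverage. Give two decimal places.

3.13

Contribution at this volume is 77,360 × €85.39 = €6,605,770.40.
Subtracting fixed costs: EBIT = €6,605,770.40 − €4,235,800 = €2,369,970.40. Interest = €261,063.00.
DOL = €6,605,770.40 ÷ €2,369,970.40 = 2.7873; DFL = €2,369,970.40 ÷ €2,108,907.40 = 1.1238.
Combined leverage = 2.7873 × 1.1238 = 3.1324.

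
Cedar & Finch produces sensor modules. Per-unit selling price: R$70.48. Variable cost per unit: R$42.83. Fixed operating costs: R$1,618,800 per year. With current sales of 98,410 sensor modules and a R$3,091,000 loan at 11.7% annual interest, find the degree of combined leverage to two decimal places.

Total contribution margin = 98,410 × R$27.65 = R$2,721,036.50.
Operating income = contribution − fixed costs = R$2,721,036.50 − R$1,618,800 = R$1,102,236.50. Interest = R$361,647.00.
DOL = R$2,721,036.50 ÷ R$1,102,236.50 = 2.4687; DFL = R$1,102,236.50 ÷ R$740,589.50 = 1.4883.
Combined leverage = 2.4687 × 1.4883 = 3.6742.

3.67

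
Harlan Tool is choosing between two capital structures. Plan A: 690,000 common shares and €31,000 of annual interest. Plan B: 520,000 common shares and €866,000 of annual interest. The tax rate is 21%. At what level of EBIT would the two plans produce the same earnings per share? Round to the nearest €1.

€3,420,118

Set EPS_A = EPS_B: (EBIT − €31,000)(1 − 0.21) ÷ 690,000 = (EBIT − €866,000)(1 − 0.21) ÷ 520,000.
Cancelling (1 − t) and cross-multiplying: 520,000·(EBIT − 31,000) = 690,000·(EBIT − 866,000).
EBIT × (690,000 − 520,000) = 866,000 × 690,000 − 31,000 × 520,000 = 581,420,000,000, so EBIT = 581,420,000,000 ÷ 170,000 = 3,420,117.65.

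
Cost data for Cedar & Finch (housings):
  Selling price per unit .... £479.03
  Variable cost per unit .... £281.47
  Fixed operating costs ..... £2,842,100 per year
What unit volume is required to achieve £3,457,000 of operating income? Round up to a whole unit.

Each unit contributes £479.03 − £281.47 = £197.56.
Required volume = (fixed costs + target profit) ÷ CM = (£2,842,100 + £3,457,000) ÷ £197.56 = 31,884.49, so 31,885 housings.

31,885 housings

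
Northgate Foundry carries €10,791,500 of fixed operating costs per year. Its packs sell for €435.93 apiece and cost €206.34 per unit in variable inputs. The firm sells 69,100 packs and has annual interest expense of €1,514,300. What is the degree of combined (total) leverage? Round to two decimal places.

Contribution at this volume is 69,100 × €229.59 = €15,864,669.00.
Subtracting fixed costs: EBIT = €15,864,669.00 − €10,791,500 = €5,073,169.00. Interest = €1,514,300.00, so EBIT − I = €3,558,869.00.
Degree of total leverage = total CM / (EBIT − interest) = €15,864,669.00 / €3,558,869.00 = 4.4578.

4.46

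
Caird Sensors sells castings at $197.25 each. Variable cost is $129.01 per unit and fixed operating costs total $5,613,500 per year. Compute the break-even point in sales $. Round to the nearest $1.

Contribution margin per unit = $197.25 − $129.01 = $68.24, a CM ratio of $68.24 ÷ $197.25 = 0.3460.
Break-even sales = FC ÷ CM ratio = $5,613,500 × $197.25 / $68.24 = $16,226,009.

$16,226,009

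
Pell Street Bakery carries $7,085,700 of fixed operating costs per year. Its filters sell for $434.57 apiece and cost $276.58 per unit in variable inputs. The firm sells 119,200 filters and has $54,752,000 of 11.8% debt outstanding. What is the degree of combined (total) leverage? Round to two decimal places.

At 119,200 units, contribution = 119,200 × $157.99 = $18,832,408.00.
Operating income = contribution − fixed costs = $18,832,408.00 − $7,085,700 = $11,746,708.00. Interest = $6,460,736.00, so EBIT − I = $5,285,972.00.
DCL = contribution ÷ (EBIT − I) = $18,832,408.00 ÷ $5,285,972.00 = 3.5627.

3.56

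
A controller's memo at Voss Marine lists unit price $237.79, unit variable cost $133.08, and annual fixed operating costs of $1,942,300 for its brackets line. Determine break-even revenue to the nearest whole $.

$4,410,844

CM per unit = $237.79 − $133.08 = $104.71; CM ratio = $104.71 / $237.79 = 0.4403.
Break-even revenue = fixed costs × price ÷ CM = $1,942,300 × $237.79 ÷ $104.71 = $4,410,844.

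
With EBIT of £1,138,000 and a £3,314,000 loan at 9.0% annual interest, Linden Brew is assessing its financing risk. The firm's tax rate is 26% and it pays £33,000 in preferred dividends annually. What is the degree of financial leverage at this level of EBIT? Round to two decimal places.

Annual interest charges come to £298,260.00.
Preferred dividends grossed up pre-tax: £33,000 / (1 − 0.26) = £44,594.59.
DFL = EBIT ÷ [EBIT − I − D_p/(1−t)] = £1,138,000 ÷ [£1,138,000 − £298,260.00 − £44,594.59] = £1,138,000 ÷ £795,145.41 = 1.4312.

1.43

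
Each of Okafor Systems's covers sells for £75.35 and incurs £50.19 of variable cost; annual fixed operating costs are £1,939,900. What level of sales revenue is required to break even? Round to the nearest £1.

£5,809,677

Contribution margin per unit = £75.35 − £50.19 = £25.16, a CM ratio of £25.16 ÷ £75.35 = 0.3339.
Break-even sales = FC ÷ CM ratio = £1,939,900 × £75.35 / £25.16 = £5,809,677.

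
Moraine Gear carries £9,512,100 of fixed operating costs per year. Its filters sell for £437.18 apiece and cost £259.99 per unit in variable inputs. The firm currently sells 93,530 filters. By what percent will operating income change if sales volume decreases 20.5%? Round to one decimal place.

Total contribution margin = 93,530 × £177.19 = £16,572,580.70.
Operating income = contribution − fixed costs = £16,572,580.70 − £9,512,100 = £7,060,480.70.
So DOL = total CM / EBIT = £16,572,580.70 / £7,060,480.70 = 2.3472.
%ΔEBIT = DOL × %ΔSales = 2.3472 × -20.5% = -48.1%.

-48.1%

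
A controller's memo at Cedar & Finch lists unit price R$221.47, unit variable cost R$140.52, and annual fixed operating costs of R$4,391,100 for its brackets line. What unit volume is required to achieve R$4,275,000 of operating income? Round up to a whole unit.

Contribution margin per unit = R$221.47 − R$140.52 = R$80.95.
Required volume = (fixed costs + target profit) ÷ CM = (R$4,391,100 + R$4,275,000) ÷ R$80.95 = 107,054.97, so 107,055 brackets.

107,055 brackets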